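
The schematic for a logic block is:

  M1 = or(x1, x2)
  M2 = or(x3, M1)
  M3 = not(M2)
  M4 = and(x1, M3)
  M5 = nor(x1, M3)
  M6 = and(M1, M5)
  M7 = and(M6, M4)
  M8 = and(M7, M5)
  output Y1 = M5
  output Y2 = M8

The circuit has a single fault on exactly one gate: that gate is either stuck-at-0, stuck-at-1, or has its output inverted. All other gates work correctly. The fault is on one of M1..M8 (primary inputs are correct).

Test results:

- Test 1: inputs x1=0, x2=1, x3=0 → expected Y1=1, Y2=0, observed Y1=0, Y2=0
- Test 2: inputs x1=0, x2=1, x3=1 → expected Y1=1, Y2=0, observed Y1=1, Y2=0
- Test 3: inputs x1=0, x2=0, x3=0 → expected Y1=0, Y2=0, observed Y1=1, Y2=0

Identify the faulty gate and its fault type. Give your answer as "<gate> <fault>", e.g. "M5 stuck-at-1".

Fault-free values for test 1 (x1=0, x2=1, x3=0): M1=1, M2=1, M3=0, M4=0, M5=1, M6=1, M7=0, M8=0, giving Y1=1, Y2=0. Observed Y1=0, Y2=0.
Test 1: faults giving observed Y1=0, Y2=0 are {M1 stuck-at-0, M1 inverted output, M2 stuck-at-0, M2 inverted output, M3 stuck-at-1, M3 inverted output, M5 stuck-at-0, M5 inverted output}.
Test 2 (x1=0, x2=1, x3=1): fault-free M1=1, M2=1, M3=0, M4=0, M5=1, M6=1, M7=0, M8=0 → Y1=1, Y2=0; observed Y1=1, Y2=0. Eliminates M2 stuck-at-0, M2 inverted output, M3 stuck-at-1, M3 inverted output, M5 stuck-at-0, M5 inverted output.
Test 3 (x1=0, x2=0, x3=0): fault-free M1=0, M2=0, M3=1, M4=0, M5=0, M6=0, M7=0, M8=0 → Y1=0, Y2=0; observed Y1=1, Y2=0. Eliminates M1 stuck-at-0.
Only M1 inverted output is consistent with every test.

M1 inverted output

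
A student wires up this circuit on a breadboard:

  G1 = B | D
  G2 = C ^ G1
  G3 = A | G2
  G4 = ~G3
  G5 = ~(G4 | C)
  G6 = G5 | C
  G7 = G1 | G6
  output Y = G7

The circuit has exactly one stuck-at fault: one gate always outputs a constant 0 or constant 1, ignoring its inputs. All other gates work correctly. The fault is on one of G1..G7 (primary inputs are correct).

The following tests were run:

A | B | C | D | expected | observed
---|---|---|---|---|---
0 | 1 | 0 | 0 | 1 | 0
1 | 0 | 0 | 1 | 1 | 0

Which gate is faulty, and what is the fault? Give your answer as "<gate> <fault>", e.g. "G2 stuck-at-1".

Fault-free values for test 1 (A=0, B=1, C=0, D=0): G1=1, G2=1, G3=1, G4=0, G5=1, G6=1, G7=1, giving Y=1. Observed 0.
Test 1: faults giving observed 0 are {G1 stuck-at-0, G7 stuck-at-0}.
Test 2 (A=1, B=0, C=0, D=1): fault-free G1=1, G2=1, G3=1, G4=0, G5=1, G6=1, G7=1 → 1; observed 0. Eliminates G1 stuck-at-0.
Only G7 stuck-at-0 is consistent with every test.

G7 stuck-at-0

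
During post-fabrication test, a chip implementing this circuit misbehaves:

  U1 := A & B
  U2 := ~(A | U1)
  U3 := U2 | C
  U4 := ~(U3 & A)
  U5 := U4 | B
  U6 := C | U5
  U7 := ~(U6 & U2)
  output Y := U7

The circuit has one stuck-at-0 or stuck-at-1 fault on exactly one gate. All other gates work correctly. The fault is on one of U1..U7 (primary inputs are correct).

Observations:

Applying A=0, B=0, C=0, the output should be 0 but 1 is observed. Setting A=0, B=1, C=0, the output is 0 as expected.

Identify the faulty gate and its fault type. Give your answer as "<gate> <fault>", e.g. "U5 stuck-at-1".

Fault-free values for test 1 (A=0, B=0, C=0): U1=0, U2=1, U3=1, U4=1, U5=1, U6=1, U7=0, giving Y=0. Observed 1.
Test 1: faults giving observed 1 are {U1 stuck-at-1, U2 stuck-at-0, U4 stuck-at-0, U5 stuck-at-0, U6 stuck-at-0, U7 stuck-at-1}.
Test 2 (A=0, B=1, C=0): fault-free U1=0, U2=1, U3=1, U4=1, U5=1, U6=1, U7=0 → 0; observed 0. Eliminates U1 stuck-at-1, U2 stuck-at-0, U5 stuck-at-0, U6 stuck-at-0, U7 stuck-at-1.
Only U4 stuck-at-0 is consistent with every test.

U4 stuck-at-0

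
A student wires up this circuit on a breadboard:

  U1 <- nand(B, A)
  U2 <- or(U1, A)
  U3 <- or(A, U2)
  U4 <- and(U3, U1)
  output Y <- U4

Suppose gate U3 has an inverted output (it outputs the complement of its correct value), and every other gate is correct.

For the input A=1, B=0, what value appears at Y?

Propagate with U3 forced: U1=1, U2=1, U3=0 [inverted output], U4=0.
So Y = 0. (Without the fault it would be 1.)

0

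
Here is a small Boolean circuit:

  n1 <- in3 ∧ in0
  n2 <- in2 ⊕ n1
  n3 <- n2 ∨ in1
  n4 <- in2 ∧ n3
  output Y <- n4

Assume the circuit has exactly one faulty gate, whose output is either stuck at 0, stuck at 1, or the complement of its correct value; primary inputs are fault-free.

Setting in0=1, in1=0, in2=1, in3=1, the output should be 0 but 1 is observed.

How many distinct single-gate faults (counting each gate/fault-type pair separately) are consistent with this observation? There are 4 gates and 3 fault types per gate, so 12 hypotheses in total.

8

Fault-free: n1=1, n2=0, n3=0, n4=0 → 0. Observed 1.
  n1 stuck-at-0: output 1 ✓
  n1 stuck-at-1: output 0 ✗
  n1 inverted output: output 1 ✓
  n2 stuck-at-0: output 0 ✗
  n2 stuck-at-1: output 1 ✓
  n2 inverted output: output 1 ✓
  n3 stuck-at-0: output 0 ✗
  n3 stuck-at-1: output 1 ✓
  n3 inverted output: output 1 ✓
  n4 stuck-at-0: output 0 ✗
  n4 stuck-at-1: output 1 ✓
  n4 inverted output: output 1 ✓
Consistent faults: {n1 stuck-at-0, n1 inverted output, n2 stuck-at-1, n2 inverted output, n3 stuck-at-1, n3 inverted output, n4 stuck-at-1, n4 inverted output} — 8 in all.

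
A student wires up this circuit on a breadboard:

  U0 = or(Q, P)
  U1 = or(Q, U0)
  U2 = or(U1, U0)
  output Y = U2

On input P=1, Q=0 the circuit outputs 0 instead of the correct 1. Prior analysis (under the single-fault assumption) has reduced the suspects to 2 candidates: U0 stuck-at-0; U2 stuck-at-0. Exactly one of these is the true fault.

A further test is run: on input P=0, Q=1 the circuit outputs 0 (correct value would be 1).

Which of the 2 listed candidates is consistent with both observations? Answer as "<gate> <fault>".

U2 stuck-at-0

Evaluate each candidate on input P=0, Q=1:
  U0 stuck-at-0: U0=0 [stuck-at-0], U1=1, U2=1 → 1 — eliminated
  U2 stuck-at-0: U0=1, U1=1, U2=0 [stuck-at-0] → 0 — matches
Only U2 stuck-at-0 reproduces the observed 0.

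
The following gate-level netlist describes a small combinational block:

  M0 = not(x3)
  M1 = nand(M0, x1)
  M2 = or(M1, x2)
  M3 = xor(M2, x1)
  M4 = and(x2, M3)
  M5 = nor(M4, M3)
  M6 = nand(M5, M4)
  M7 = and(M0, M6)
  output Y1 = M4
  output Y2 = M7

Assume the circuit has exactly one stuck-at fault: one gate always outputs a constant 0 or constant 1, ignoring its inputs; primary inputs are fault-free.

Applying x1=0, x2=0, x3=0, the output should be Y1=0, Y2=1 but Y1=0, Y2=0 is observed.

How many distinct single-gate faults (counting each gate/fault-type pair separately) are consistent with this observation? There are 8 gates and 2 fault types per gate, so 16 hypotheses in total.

3

Fault-free: M0=1, M1=1, M2=1, M3=1, M4=0, M5=0, M6=1, M7=1 → Y1=0, Y2=1. Observed Y1=0, Y2=0.
  M0: stuck-at-0 ✓; others ✗
  M1: none of the 2 fault types match ✗
  M2: none of the 2 fault types match ✗
  M3: none of the 2 fault types match ✗
  M4: none of the 2 fault types match ✗
  M5: none of the 2 fault types match ✗
  M6: stuck-at-0 ✓; others ✗
  M7: stuck-at-0 ✓; others ✗
Consistent faults: {M0 stuck-at-0, M6 stuck-at-0, M7 stuck-at-0} — 3 in all.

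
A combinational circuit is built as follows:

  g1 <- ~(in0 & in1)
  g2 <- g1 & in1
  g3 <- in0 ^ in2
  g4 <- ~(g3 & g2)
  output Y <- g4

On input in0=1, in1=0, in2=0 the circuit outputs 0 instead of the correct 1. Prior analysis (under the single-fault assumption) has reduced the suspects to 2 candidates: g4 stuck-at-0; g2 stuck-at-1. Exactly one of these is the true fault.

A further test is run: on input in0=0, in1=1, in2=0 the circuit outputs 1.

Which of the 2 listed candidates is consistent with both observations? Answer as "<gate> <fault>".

g2 stuck-at-1

Evaluate each candidate on input in0=0, in1=1, in2=0:
  g4 stuck-at-0: g1=1, g2=1, g3=0, g4=0 [stuck-at-0] → 0 — eliminated
  g2 stuck-at-1: g1=1, g2=1 [stuck-at-1], g3=0, g4=1 → 1 — matches
Only g2 stuck-at-1 reproduces the observed 1.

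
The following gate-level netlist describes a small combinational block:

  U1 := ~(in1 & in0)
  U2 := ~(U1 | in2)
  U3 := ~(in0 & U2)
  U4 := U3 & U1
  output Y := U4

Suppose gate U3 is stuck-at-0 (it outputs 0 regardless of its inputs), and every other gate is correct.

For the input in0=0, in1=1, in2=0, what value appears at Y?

0

Propagate with U3 forced: U1=1, U2=0, U3=0 [stuck-at-0], U4=0.
So Y = 0. (Without the fault it would be 1.)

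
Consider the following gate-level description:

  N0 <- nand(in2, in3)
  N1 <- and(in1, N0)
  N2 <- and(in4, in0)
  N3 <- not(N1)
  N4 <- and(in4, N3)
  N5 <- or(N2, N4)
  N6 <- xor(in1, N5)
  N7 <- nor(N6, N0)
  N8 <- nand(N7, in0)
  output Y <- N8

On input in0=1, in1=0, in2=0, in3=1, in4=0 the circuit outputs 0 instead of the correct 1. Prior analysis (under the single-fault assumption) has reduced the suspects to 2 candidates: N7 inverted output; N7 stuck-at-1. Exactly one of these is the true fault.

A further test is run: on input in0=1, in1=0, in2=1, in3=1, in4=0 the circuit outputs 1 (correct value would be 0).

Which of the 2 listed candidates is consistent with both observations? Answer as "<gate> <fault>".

N7 inverted output

Evaluate each candidate on input in0=1, in1=0, in2=1, in3=1, in4=0:
  N7 inverted output: N0=0, N1=0, N2=0, N3=1, N4=0, N5=0, N6=0, N7=0 [inverted output], N8=1 → 1 — matches
  N7 stuck-at-1: N0=0, N1=0, N2=0, N3=1, N4=0, N5=0, N6=0, N7=1 [stuck-at-1], N8=0 → 0 — eliminated
Only N7 inverted output reproduces the observed 1.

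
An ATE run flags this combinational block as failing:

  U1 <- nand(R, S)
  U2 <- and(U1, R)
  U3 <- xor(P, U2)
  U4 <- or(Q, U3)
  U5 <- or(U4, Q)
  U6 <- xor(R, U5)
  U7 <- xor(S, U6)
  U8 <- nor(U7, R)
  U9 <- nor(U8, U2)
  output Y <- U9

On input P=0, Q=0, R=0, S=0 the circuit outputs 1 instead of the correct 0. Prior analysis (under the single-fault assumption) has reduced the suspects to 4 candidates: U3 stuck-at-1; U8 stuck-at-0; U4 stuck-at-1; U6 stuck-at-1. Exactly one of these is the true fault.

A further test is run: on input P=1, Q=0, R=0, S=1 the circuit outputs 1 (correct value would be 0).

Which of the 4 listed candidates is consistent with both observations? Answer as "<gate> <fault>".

Evaluate each candidate on input P=1, Q=0, R=0, S=1:
  U3 stuck-at-1: U1=1, U2=0, U3=1 [stuck-at-1], U4=1, U5=1, U6=1, U7=0, U8=1, U9=0 → 0 — eliminated
  U8 stuck-at-0: U1=1, U2=0, U3=1, U4=1, U5=1, U6=1, U7=0, U8=0 [stuck-at-0], U9=1 → 1 — matches
  U4 stuck-at-1: U1=1, U2=0, U3=1, U4=1 [stuck-at-1], U5=1, U6=1, U7=0, U8=1, U9=0 → 0 — eliminated
  U6 stuck-at-1: U1=1, U2=0, U3=1, U4=1, U5=1, U6=1 [stuck-at-1], U7=0, U8=1, U9=0 → 0 — eliminated
Only U8 stuck-at-0 reproduces the observed 1.

U8 stuck-at-0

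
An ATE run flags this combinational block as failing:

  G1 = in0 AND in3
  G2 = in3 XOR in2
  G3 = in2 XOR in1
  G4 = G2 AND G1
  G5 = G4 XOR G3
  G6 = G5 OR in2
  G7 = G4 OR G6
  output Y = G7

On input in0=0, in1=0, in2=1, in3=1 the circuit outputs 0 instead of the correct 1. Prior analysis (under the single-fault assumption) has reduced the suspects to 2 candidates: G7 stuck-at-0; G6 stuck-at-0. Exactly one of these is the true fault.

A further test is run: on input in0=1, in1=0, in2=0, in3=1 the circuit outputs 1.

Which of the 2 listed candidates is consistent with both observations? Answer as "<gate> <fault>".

Evaluate each candidate on input in0=1, in1=0, in2=0, in3=1:
  G7 stuck-at-0: G1=1, G2=1, G3=0, G4=1, G5=1, G6=1, G7=0 [stuck-at-0] → 0 — eliminated
  G6 stuck-at-0: G1=1, G2=1, G3=0, G4=1, G5=1, G6=0 [stuck-at-0], G7=1 → 1 — matches
Only G6 stuck-at-0 reproduces the observed 1.

G6 stuck-at-0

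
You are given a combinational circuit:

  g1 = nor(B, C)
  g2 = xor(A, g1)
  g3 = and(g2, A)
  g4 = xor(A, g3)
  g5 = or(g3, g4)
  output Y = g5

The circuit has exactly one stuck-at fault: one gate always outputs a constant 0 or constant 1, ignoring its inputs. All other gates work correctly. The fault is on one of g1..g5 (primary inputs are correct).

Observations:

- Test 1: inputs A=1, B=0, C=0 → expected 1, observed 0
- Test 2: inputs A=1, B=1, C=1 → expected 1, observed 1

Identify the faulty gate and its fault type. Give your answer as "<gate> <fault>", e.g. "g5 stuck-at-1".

Fault-free values for test 1 (A=1, B=0, C=0): g1=1, g2=0, g3=0, g4=1, g5=1, giving Y=1. Observed 0.
Test 1: faults giving observed 0 are {g4 stuck-at-0, g5 stuck-at-0}.
Test 2 (A=1, B=1, C=1): fault-free g1=0, g2=1, g3=1, g4=0, g5=1 → 1; observed 1. Eliminates g5 stuck-at-0.
Only g4 stuck-at-0 is consistent with every test.

g4 stuck-at-0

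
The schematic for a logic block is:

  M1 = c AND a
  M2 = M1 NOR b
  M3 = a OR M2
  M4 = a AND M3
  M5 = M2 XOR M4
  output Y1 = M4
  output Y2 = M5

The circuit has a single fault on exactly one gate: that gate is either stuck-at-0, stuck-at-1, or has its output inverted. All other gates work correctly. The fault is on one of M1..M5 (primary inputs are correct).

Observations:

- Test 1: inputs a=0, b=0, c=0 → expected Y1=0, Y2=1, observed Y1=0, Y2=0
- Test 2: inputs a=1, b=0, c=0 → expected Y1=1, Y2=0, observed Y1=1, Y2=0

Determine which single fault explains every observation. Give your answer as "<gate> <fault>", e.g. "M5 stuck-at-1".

M5 stuck-at-0

Fault-free values for test 1 (a=0, b=0, c=0): M1=0, M2=1, M3=1, M4=0, M5=1, giving Y1=0, Y2=1. Observed Y1=0, Y2=0.
Test 1: faults giving observed Y1=0, Y2=0 are {M1 stuck-at-1, M1 inverted output, M2 stuck-at-0, M2 inverted output, M5 stuck-at-0, M5 inverted output}.
Test 2 (a=1, b=0, c=0): fault-free M1=0, M2=1, M3=1, M4=1, M5=0 → Y1=1, Y2=0; observed Y1=1, Y2=0. Eliminates M1 stuck-at-1, M1 inverted output, M2 stuck-at-0, M2 inverted output, M5 inverted output.
Only M5 stuck-at-0 is consistent with every test.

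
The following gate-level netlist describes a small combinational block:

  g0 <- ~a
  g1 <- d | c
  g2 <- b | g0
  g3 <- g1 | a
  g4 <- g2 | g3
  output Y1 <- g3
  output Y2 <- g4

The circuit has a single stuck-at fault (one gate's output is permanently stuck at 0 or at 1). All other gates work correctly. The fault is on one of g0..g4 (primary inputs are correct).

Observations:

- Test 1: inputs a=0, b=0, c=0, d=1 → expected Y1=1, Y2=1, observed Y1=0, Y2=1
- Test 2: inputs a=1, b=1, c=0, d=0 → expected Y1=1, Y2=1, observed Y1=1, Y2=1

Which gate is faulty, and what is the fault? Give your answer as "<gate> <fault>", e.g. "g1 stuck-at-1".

Fault-free values for test 1 (a=0, b=0, c=0, d=1): g0=1, g1=1, g2=1, g3=1, g4=1, giving Y1=1, Y2=1. Observed Y1=0, Y2=1.
Test 1: faults giving observed Y1=0, Y2=1 are {g1 stuck-at-0, g3 stuck-at-0}.
Test 2 (a=1, b=1, c=0, d=0): fault-free g0=0, g1=0, g2=1, g3=1, g4=1 → Y1=1, Y2=1; observed Y1=1, Y2=1. Eliminates g3 stuck-at-0.
Only g1 stuck-at-0 is consistent with every test.

g1 stuck-at-0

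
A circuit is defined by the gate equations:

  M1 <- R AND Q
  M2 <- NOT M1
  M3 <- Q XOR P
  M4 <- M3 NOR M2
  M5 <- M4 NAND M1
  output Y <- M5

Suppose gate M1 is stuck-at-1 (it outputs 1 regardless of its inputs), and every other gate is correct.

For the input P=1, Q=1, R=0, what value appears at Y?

Propagate with M1 forced: M1=1 [stuck-at-1], M2=0, M3=0, M4=1, M5=0.
So Y = 0. (Without the fault it would be 1.)

0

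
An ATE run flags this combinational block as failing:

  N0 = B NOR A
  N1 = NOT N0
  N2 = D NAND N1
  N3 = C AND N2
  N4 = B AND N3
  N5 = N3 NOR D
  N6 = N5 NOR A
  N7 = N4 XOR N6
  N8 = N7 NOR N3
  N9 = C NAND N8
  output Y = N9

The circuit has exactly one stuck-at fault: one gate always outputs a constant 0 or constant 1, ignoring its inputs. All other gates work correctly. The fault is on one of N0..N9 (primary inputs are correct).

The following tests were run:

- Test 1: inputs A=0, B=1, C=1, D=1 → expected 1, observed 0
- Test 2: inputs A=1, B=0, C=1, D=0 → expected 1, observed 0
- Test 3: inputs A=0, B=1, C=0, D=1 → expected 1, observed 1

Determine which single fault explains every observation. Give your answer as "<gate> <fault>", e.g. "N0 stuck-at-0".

Fault-free values for test 1 (A=0, B=1, C=1, D=1): N0=0, N1=1, N2=0, N3=0, N4=0, N5=0, N6=1, N7=1, N8=0, N9=1, giving Y=1. Observed 0.
Test 1: faults giving observed 0 are {N4 stuck-at-1, N5 stuck-at-1, N6 stuck-at-0, N7 stuck-at-0, N8 stuck-at-1, N9 stuck-at-0}.
Test 2 (A=1, B=0, C=1, D=0): fault-free N0=0, N1=1, N2=1, N3=1, N4=0, N5=0, N6=0, N7=0, N8=0, N9=1 → 1; observed 0. Eliminates N4 stuck-at-1, N5 stuck-at-1, N6 stuck-at-0, N7 stuck-at-0.
Test 3 (A=0, B=1, C=0, D=1): fault-free N0=0, N1=1, N2=0, N3=0, N4=0, N5=0, N6=1, N7=1, N8=0, N9=1 → 1; observed 1. Eliminates N9 stuck-at-0.
Only N8 stuck-at-1 is consistent with every test.

N8 stuck-at-1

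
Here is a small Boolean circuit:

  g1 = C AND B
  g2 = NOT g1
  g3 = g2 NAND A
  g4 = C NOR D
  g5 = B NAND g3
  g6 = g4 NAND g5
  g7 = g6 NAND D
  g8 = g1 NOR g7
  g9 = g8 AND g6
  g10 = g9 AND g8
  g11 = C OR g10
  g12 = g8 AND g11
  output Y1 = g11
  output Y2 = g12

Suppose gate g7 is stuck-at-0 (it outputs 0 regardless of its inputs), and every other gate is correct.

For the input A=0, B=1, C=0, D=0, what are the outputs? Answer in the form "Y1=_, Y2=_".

Y1=1, Y2=1

Propagate with g7 forced: g1=0, g2=1, g3=1, g4=1, g5=0, g6=1, g7=0 [stuck-at-0], g8=1, g9=1, g10=1, g11=1, g12=1.
So the outputs are Y1=1, Y2=1. (Without the fault they would be Y1=0, Y2=0.)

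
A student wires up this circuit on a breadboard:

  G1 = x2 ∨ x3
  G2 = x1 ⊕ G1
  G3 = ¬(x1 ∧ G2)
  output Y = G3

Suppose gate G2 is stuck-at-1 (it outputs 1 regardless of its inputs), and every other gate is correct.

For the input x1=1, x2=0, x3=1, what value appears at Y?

0

Propagate with G2 forced: G1=1, G2=1 [stuck-at-1], G3=0.
So Y = 0. (Without the fault it would be 1.)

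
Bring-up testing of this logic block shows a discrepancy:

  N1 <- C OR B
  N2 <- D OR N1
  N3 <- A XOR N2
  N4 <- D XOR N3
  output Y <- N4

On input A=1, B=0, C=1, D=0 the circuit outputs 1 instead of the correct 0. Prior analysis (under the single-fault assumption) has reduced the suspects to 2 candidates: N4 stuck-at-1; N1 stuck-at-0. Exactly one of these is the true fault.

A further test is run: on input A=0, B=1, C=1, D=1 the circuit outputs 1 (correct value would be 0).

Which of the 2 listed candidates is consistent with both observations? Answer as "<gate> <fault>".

Evaluate each candidate on input A=0, B=1, C=1, D=1:
  N4 stuck-at-1: N1=1, N2=1, N3=1, N4=1 [stuck-at-1] → 1 — matches
  N1 stuck-at-0: N1=0 [stuck-at-0], N2=1, N3=1, N4=0 → 0 — eliminated
Only N4 stuck-at-1 reproduces the observed 1.

N4 stuck-at-1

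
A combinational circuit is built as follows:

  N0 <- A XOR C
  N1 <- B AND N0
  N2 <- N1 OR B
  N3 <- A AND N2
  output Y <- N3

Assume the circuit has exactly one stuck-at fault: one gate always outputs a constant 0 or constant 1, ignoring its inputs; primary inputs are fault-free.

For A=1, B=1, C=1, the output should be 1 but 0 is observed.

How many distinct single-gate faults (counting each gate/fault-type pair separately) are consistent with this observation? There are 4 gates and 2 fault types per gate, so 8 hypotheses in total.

Fault-free: N0=0, N1=0, N2=1, N3=1 → 1. Observed 0.
  N0 stuck-at-0: output 1 ✗
  N0 stuck-at-1: output 1 ✗
  N1 stuck-at-0: output 1 ✗
  N1 stuck-at-1: output 1 ✗
  N2 stuck-at-0: output 0 ✓
  N2 stuck-at-1: output 1 ✗
  N3 stuck-at-0: output 0 ✓
  N3 stuck-at-1: output 1 ✗
Consistent faults: {N2 stuck-at-0, N3 stuck-at-0} — 2 in all.

2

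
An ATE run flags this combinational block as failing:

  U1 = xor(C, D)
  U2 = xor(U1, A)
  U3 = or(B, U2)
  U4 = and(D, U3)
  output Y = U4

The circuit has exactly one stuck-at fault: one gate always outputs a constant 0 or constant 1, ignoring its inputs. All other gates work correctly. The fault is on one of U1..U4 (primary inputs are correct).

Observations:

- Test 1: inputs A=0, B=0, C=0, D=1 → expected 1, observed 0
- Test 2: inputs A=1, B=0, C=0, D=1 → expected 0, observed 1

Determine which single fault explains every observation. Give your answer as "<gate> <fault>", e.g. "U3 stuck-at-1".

U1 stuck-at-0

Fault-free values for test 1 (A=0, B=0, C=0, D=1): U1=1, U2=1, U3=1, U4=1, giving Y=1. Observed 0.
Test 1: faults giving observed 0 are {U1 stuck-at-0, U2 stuck-at-0, U3 stuck-at-0, U4 stuck-at-0}.
Test 2 (A=1, B=0, C=0, D=1): fault-free U1=1, U2=0, U3=0, U4=0 → 0; observed 1. Eliminates U2 stuck-at-0, U3 stuck-at-0, U4 stuck-at-0.
Only U1 stuck-at-0 is consistent with every test.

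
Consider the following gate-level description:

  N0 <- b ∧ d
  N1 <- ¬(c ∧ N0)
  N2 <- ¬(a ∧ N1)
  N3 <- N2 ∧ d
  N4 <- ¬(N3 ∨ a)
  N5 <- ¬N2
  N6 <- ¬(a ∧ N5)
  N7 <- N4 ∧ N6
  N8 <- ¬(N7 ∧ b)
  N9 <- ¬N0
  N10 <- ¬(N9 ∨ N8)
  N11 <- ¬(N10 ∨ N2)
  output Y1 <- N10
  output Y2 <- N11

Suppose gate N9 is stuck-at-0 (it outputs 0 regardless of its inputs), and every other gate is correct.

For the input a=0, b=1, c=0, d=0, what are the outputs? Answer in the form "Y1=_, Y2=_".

Y1=1, Y2=0

Propagate with N9 forced: N0=0, N1=1, N2=1, N3=0, N4=1, N5=0, N6=1, N7=1, N8=0, N9=0 [stuck-at-0], N10=1, N11=0.
So the outputs are Y1=1, Y2=0. (Without the fault they would be Y1=0, Y2=0.)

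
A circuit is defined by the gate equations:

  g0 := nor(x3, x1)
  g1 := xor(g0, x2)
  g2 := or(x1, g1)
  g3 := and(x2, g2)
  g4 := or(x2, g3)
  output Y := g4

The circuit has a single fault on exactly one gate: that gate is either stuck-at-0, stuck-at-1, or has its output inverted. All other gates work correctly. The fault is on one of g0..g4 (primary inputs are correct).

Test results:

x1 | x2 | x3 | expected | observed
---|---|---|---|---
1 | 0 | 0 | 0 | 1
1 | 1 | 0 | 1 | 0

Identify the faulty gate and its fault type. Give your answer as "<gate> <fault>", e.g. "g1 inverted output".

Fault-free values for test 1 (x1=1, x2=0, x3=0): g0=0, g1=0, g2=1, g3=0, g4=0, giving Y=0. Observed 1.
Test 1: faults giving observed 1 are {g3 stuck-at-1, g3 inverted output, g4 stuck-at-1, g4 inverted output}.
Test 2 (x1=1, x2=1, x3=0): fault-free g0=0, g1=1, g2=1, g3=1, g4=1 → 1; observed 0. Eliminates g3 stuck-at-1, g3 inverted output, g4 stuck-at-1.
Only g4 inverted output is consistent with every test.

g4 inverted output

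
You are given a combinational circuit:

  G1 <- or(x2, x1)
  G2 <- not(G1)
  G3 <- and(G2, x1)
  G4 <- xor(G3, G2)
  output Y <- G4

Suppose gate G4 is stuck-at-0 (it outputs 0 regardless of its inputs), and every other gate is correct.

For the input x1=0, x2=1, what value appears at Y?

Propagate with G4 forced: G1=1, G2=0, G3=0, G4=0 [stuck-at-0].
So Y = 0. (Same as the fault-free value — the fault is masked on this input.)

0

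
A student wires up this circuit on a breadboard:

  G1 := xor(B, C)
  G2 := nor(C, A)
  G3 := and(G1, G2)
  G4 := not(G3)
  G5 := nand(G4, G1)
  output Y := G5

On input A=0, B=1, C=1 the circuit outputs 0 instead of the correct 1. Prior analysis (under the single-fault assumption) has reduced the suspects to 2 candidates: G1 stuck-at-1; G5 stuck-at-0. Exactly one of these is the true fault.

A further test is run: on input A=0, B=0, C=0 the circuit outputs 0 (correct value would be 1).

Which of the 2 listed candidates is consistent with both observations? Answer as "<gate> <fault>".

G5 stuck-at-0

Evaluate each candidate on input A=0, B=0, C=0:
  G1 stuck-at-1: G1=1 [stuck-at-1], G2=1, G3=1, G4=0, G5=1 → 1 — eliminated
  G5 stuck-at-0: G1=0, G2=1, G3=0, G4=1, G5=0 [stuck-at-0] → 0 — matches
Only G5 stuck-at-0 reproduces the observed 0.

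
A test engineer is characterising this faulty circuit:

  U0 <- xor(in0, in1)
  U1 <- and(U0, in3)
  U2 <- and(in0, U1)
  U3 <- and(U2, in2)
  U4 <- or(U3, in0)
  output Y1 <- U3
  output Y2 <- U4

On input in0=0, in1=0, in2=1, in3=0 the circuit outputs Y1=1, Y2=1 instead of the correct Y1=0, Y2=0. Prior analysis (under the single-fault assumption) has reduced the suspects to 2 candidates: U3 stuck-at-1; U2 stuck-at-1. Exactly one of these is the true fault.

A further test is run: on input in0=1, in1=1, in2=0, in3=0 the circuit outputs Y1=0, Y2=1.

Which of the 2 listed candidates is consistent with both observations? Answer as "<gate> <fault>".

U2 stuck-at-1

Evaluate each candidate on input in0=1, in1=1, in2=0, in3=0:
  U3 stuck-at-1: U0=0, U1=0, U2=0, U3=1 [stuck-at-1], U4=1 → Y1=1, Y2=1 — eliminated
  U2 stuck-at-1: U0=0, U1=0, U2=1 [stuck-at-1], U3=0, U4=1 → Y1=0, Y2=1 — matches
Only U2 stuck-at-1 reproduces the observed Y1=0, Y2=1.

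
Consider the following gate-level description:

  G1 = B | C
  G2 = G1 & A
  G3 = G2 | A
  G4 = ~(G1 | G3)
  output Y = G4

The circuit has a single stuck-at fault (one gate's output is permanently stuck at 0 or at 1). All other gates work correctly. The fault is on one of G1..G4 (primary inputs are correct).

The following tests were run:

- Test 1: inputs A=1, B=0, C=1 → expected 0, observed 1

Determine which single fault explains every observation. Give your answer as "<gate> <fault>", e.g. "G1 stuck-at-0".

Fault-free values for test 1 (A=1, B=0, C=1): G1=1, G2=1, G3=1, G4=0, giving Y=0. Observed 1.
Test 1: faults giving observed 1 are {G4 stuck-at-1}.
Only G4 stuck-at-1 is consistent with every test.

G4 stuck-at-1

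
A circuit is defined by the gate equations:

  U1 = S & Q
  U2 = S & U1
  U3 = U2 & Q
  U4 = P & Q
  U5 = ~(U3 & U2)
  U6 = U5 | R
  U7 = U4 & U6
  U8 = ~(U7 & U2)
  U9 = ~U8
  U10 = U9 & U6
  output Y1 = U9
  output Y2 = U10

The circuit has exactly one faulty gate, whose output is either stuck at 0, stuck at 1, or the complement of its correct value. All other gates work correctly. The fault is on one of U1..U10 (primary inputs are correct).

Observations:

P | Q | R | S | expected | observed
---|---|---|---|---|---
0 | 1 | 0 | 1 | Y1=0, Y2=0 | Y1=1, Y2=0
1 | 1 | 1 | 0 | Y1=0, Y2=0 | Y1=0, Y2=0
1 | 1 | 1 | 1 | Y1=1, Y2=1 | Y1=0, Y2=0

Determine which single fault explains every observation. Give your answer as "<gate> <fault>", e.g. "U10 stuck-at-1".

Fault-free values for test 1 (P=0, Q=1, R=0, S=1): U1=1, U2=1, U3=1, U4=0, U5=0, U6=0, U7=0, U8=1, U9=0, U10=0, giving Y1=0, Y2=0. Observed Y1=1, Y2=0.
Test 1: faults giving observed Y1=1, Y2=0 are {U7 stuck-at-1, U7 inverted output, U8 stuck-at-0, U8 inverted output, U9 stuck-at-1, U9 inverted output}.
Test 2 (P=1, Q=1, R=1, S=0): fault-free U1=0, U2=0, U3=0, U4=1, U5=1, U6=1, U7=1, U8=1, U9=0, U10=0 → Y1=0, Y2=0; observed Y1=0, Y2=0. Eliminates U8 stuck-at-0, U8 inverted output, U9 stuck-at-1, U9 inverted output.
Test 3 (P=1, Q=1, R=1, S=1): fault-free U1=1, U2=1, U3=1, U4=1, U5=0, U6=1, U7=1, U8=0, U9=1, U10=1 → Y1=1, Y2=1; observed Y1=0, Y2=0. Eliminates U7 stuck-at-1.
Only U7 inverted output is consistent with every test.

U7 inverted output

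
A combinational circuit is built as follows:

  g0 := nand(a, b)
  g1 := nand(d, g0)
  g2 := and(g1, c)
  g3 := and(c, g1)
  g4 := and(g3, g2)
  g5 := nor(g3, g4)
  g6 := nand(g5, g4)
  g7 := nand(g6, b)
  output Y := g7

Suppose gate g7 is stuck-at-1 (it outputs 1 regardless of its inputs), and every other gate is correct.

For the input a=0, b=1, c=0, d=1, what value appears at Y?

1

Propagate with g7 forced: g0=1, g1=0, g2=0, g3=0, g4=0, g5=1, g6=1, g7=1 [stuck-at-1].
So Y = 1. (Without the fault it would be 0.)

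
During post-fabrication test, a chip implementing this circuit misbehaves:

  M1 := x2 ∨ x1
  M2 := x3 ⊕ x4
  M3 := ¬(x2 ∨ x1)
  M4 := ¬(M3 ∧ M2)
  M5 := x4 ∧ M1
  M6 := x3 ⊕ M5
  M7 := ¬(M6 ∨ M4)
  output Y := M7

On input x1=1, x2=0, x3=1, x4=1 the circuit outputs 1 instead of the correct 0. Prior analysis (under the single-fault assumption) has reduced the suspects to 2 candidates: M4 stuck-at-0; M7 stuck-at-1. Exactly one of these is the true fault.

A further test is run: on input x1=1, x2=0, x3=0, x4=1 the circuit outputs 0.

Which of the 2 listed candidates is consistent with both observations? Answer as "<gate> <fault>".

M4 stuck-at-0

Evaluate each candidate on input x1=1, x2=0, x3=0, x4=1:
  M4 stuck-at-0: M1=1, M2=1, M3=0, M4=0 [stuck-at-0], M5=1, M6=1, M7=0 → 0 — matches
  M7 stuck-at-1: M1=1, M2=1, M3=0, M4=1, M5=1, M6=1, M7=1 [stuck-at-1] → 1 — eliminated
Only M4 stuck-at-0 reproduces the observed 0.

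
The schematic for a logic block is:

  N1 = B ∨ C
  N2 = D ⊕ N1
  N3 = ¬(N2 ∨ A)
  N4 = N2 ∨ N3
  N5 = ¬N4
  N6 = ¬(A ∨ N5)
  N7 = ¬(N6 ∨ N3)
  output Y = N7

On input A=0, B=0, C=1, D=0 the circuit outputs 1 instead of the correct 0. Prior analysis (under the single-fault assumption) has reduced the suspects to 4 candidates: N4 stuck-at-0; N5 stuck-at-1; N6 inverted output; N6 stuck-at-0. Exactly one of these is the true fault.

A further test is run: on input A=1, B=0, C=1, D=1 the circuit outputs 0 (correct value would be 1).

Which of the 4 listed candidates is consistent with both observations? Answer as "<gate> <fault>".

Evaluate each candidate on input A=1, B=0, C=1, D=1:
  N4 stuck-at-0: N1=1, N2=0, N3=0, N4=0 [stuck-at-0], N5=1, N6=0, N7=1 → 1 — eliminated
  N5 stuck-at-1: N1=1, N2=0, N3=0, N4=0, N5=1 [stuck-at-1], N6=0, N7=1 → 1 — eliminated
  N6 inverted output: N1=1, N2=0, N3=0, N4=0, N5=1, N6=1 [inverted output], N7=0 → 0 — matches
  N6 stuck-at-0: N1=1, N2=0, N3=0, N4=0, N5=1, N6=0 [stuck-at-0], N7=1 → 1 — eliminated
Only N6 inverted output reproduces the observed 0.

N6 inverted output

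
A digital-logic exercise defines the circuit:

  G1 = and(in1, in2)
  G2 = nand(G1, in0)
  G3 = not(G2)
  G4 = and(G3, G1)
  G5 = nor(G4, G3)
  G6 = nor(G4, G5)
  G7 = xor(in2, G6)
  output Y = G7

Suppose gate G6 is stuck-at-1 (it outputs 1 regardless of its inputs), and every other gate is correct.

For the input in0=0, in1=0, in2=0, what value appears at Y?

1

Propagate with G6 forced: G1=0, G2=1, G3=0, G4=0, G5=1, G6=1 [stuck-at-1], G7=1.
So Y = 1. (Without the fault it would be 0.)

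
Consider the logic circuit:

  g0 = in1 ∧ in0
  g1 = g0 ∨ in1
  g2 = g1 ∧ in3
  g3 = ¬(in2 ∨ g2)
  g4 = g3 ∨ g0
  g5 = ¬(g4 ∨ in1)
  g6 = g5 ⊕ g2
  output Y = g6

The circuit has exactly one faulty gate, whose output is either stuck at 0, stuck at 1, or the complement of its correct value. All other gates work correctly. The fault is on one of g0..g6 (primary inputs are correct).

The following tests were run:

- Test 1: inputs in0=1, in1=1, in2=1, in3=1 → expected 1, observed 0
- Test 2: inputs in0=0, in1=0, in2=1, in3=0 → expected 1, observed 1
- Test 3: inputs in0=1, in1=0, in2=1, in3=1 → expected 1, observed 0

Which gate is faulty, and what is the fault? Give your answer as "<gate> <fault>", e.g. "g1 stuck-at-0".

g1 inverted output

Fault-free values for test 1 (in0=1, in1=1, in2=1, in3=1): g0=1, g1=1, g2=1, g3=0, g4=1, g5=0, g6=1, giving Y=1. Observed 0.
Test 1: faults giving observed 0 are {g1 stuck-at-0, g1 inverted output, g2 stuck-at-0, g2 inverted output, g5 stuck-at-1, g5 inverted output, g6 stuck-at-0, g6 inverted output}.
Test 2 (in0=0, in1=0, in2=1, in3=0): fault-free g0=0, g1=0, g2=0, g3=0, g4=0, g5=1, g6=1 → 1; observed 1. Eliminates g2 inverted output, g5 inverted output, g6 stuck-at-0, g6 inverted output.
Test 3 (in0=1, in1=0, in2=1, in3=1): fault-free g0=0, g1=0, g2=0, g3=0, g4=0, g5=1, g6=1 → 1; observed 0. Eliminates g1 stuck-at-0, g2 stuck-at-0, g5 stuck-at-1.
Only g1 inverted output is consistent with every test.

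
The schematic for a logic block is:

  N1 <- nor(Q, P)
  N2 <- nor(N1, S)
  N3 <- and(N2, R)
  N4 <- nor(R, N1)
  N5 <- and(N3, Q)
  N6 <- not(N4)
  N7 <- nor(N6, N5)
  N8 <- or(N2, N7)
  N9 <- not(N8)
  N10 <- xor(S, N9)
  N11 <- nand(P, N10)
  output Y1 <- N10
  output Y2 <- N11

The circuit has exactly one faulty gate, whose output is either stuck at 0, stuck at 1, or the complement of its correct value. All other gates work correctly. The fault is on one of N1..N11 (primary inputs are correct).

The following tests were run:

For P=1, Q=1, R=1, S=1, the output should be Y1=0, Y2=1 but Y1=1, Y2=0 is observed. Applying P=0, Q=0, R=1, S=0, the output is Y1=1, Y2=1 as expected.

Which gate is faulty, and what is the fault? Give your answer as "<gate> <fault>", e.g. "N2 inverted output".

N10 stuck-at-1

Fault-free values for test 1 (P=1, Q=1, R=1, S=1): N1=0, N2=0, N3=0, N4=0, N5=0, N6=1, N7=0, N8=0, N9=1, N10=0, N11=1, giving Y1=0, Y2=1. Observed Y1=1, Y2=0.
Test 1: faults giving observed Y1=1, Y2=0 are {N2 stuck-at-1, N2 inverted output, N4 stuck-at-1, N4 inverted output, N6 stuck-at-0, N6 inverted output, N7 stuck-at-1, N7 inverted output, N8 stuck-at-1, N8 inverted output, N9 stuck-at-0, N9 inverted output, N10 stuck-at-1, N10 inverted output}.
Test 2 (P=0, Q=0, R=1, S=0): fault-free N1=1, N2=0, N3=0, N4=0, N5=0, N6=1, N7=0, N8=0, N9=1, N10=1, N11=1 → Y1=1, Y2=1; observed Y1=1, Y2=1. Eliminates N2 stuck-at-1, N2 inverted output, N4 stuck-at-1, N4 inverted output, N6 stuck-at-0, N6 inverted output, N7 stuck-at-1, N7 inverted output, N8 stuck-at-1, N8 inverted output, N9 stuck-at-0, N9 inverted output, N10 inverted output.
Only N10 stuck-at-1 is consistent with every test.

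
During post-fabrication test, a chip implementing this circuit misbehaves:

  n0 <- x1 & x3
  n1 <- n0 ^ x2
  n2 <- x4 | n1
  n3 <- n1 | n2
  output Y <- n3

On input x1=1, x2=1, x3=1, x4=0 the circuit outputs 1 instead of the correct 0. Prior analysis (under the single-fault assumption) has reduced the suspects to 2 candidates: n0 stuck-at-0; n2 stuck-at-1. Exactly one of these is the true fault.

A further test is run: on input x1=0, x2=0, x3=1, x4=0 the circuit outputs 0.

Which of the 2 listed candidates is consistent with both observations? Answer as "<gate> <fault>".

Evaluate each candidate on input x1=0, x2=0, x3=1, x4=0:
  n0 stuck-at-0: n0=0 [stuck-at-0], n1=0, n2=0, n3=0 → 0 — matches
  n2 stuck-at-1: n0=0, n1=0, n2=1 [stuck-at-1], n3=1 → 1 — eliminated
Only n0 stuck-at-0 reproduces the observed 0.

n0 stuck-at-0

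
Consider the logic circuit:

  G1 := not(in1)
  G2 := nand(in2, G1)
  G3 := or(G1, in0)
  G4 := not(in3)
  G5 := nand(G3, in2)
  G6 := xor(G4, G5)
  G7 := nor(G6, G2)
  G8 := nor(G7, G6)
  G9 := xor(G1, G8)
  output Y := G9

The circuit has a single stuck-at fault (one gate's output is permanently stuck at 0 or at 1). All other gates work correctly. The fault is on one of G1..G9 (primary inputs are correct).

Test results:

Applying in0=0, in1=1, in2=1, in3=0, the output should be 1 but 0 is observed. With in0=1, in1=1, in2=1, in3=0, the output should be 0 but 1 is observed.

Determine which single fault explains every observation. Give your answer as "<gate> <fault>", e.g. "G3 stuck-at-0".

Fault-free values for test 1 (in0=0, in1=1, in2=1, in3=0): G1=0, G2=1, G3=0, G4=1, G5=1, G6=0, G7=0, G8=1, G9=1, giving Y=1. Observed 0.
Test 1: faults giving observed 0 are {G2 stuck-at-0, G3 stuck-at-1, G4 stuck-at-0, G5 stuck-at-0, G6 stuck-at-1, G7 stuck-at-1, G8 stuck-at-0, G9 stuck-at-0}.
Test 2 (in0=1, in1=1, in2=1, in3=0): fault-free G1=0, G2=1, G3=1, G4=1, G5=0, G6=1, G7=0, G8=0, G9=0 → 0; observed 1. Eliminates G2 stuck-at-0, G3 stuck-at-1, G5 stuck-at-0, G6 stuck-at-1, G7 stuck-at-1, G8 stuck-at-0, G9 stuck-at-0.
Only G4 stuck-at-0 is consistent with every test.

G4 stuck-at-0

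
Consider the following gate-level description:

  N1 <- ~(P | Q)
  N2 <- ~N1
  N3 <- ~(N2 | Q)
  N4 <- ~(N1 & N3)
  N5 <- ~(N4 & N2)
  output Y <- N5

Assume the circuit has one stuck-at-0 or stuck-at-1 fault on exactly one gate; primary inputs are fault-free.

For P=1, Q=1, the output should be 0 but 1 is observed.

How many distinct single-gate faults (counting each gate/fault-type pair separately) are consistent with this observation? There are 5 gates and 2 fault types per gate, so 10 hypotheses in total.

Fault-free: N1=0, N2=1, N3=0, N4=1, N5=0 → 0. Observed 1.
  N1 stuck-at-0: output 0 ✗
  N1 stuck-at-1: output 1 ✓
  N2 stuck-at-0: output 1 ✓
  N2 stuck-at-1: output 0 ✗
  N3 stuck-at-0: output 0 ✗
  N3 stuck-at-1: output 0 ✗
  N4 stuck-at-0: output 1 ✓
  N4 stuck-at-1: output 0 ✗
  N5 stuck-at-0: output 0 ✗
  N5 stuck-at-1: output 1 ✓
Consistent faults: {N1 stuck-at-1, N2 stuck-at-0, N4 stuck-at-0, N5 stuck-at-1} — 4 in all.

4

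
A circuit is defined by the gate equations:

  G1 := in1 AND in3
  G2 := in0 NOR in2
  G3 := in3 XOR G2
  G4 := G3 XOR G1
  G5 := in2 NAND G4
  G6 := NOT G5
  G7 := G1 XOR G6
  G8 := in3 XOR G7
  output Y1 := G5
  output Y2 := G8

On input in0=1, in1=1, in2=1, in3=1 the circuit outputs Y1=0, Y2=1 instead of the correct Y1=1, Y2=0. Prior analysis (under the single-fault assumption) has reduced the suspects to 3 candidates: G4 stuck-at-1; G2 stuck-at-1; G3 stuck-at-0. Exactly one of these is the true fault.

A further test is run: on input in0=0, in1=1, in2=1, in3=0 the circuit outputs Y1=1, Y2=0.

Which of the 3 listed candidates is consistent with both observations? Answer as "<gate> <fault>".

G3 stuck-at-0

Evaluate each candidate on input in0=0, in1=1, in2=1, in3=0:
  G4 stuck-at-1: G1=0, G2=0, G3=0, G4=1 [stuck-at-1], G5=0, G6=1, G7=1, G8=1 → Y1=0, Y2=1 — eliminated
  G2 stuck-at-1: G1=0, G2=1 [stuck-at-1], G3=1, G4=1, G5=0, G6=1, G7=1, G8=1 → Y1=0, Y2=1 — eliminated
  G3 stuck-at-0: G1=0, G2=0, G3=0 [stuck-at-0], G4=0, G5=1, G6=0, G7=0, G8=0 → Y1=1, Y2=0 — matches
Only G3 stuck-at-0 reproduces the observed Y1=1, Y2=0.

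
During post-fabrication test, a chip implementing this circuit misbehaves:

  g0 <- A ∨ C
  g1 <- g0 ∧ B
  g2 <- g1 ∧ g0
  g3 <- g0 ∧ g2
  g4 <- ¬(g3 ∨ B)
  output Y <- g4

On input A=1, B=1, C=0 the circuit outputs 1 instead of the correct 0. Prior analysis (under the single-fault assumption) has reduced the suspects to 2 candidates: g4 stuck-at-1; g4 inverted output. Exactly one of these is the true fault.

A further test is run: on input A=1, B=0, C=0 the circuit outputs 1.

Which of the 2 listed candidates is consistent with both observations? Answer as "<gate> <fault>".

g4 stuck-at-1

Evaluate each candidate on input A=1, B=0, C=0:
  g4 stuck-at-1: g0=1, g1=0, g2=0, g3=0, g4=1 [stuck-at-1] → 1 — matches
  g4 inverted output: g0=1, g1=0, g2=0, g3=0, g4=0 [inverted output] → 0 — eliminated
Only g4 stuck-at-1 reproduces the observed 1.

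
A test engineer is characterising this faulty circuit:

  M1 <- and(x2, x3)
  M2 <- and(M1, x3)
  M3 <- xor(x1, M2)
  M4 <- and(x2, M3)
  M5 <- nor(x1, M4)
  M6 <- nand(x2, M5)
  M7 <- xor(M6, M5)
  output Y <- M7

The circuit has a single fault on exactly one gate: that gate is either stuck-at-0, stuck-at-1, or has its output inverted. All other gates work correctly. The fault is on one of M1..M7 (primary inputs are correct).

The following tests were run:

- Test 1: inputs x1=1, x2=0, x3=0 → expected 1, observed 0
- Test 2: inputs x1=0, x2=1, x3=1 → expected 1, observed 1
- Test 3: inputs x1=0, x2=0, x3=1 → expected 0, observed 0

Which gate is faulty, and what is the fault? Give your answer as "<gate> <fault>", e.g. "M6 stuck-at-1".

M5 stuck-at-1

Fault-free values for test 1 (x1=1, x2=0, x3=0): M1=0, M2=0, M3=1, M4=0, M5=0, M6=1, M7=1, giving Y=1. Observed 0.
Test 1: faults giving observed 0 are {M5 stuck-at-1, M5 inverted output, M6 stuck-at-0, M6 inverted output, M7 stuck-at-0, M7 inverted output}.
Test 2 (x1=0, x2=1, x3=1): fault-free M1=1, M2=1, M3=1, M4=1, M5=0, M6=1, M7=1 → 1; observed 1. Eliminates M6 stuck-at-0, M6 inverted output, M7 stuck-at-0, M7 inverted output.
Test 3 (x1=0, x2=0, x3=1): fault-free M1=0, M2=0, M3=0, M4=0, M5=1, M6=1, M7=0 → 0; observed 0. Eliminates M5 inverted output.
Only M5 stuck-at-1 is consistent with every test.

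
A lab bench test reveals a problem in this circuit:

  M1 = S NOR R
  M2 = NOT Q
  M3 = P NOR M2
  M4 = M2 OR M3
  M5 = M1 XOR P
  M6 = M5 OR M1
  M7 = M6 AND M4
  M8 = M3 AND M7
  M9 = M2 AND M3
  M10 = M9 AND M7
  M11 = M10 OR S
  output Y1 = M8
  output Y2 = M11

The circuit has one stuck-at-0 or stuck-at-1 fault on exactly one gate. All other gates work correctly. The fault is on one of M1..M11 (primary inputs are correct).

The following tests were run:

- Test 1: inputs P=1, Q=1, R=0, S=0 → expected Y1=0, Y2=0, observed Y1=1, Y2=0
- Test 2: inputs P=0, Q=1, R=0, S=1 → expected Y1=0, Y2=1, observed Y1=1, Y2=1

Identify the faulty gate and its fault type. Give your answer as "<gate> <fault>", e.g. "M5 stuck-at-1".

M8 stuck-at-1

Fault-free values for test 1 (P=1, Q=1, R=0, S=0): M1=1, M2=0, M3=0, M4=0, M5=0, M6=1, M7=0, M8=0, M9=0, M10=0, M11=0, giving Y1=0, Y2=0. Observed Y1=1, Y2=0.
Test 1: faults giving observed Y1=1, Y2=0 are {M3 stuck-at-1, M8 stuck-at-1}.
Test 2 (P=0, Q=1, R=0, S=1): fault-free M1=0, M2=0, M3=1, M4=1, M5=0, M6=0, M7=0, M8=0, M9=0, M10=0, M11=1 → Y1=0, Y2=1; observed Y1=1, Y2=1. Eliminates M3 stuck-at-1.
Only M8 stuck-at-1 is consistent with every test.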